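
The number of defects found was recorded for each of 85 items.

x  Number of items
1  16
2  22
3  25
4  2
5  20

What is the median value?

3

Cumulative frequencies: 16, 38, 63, 65, 85
n = 85, so the median is the value in position (n+1)/2 = 43.
Position 43 falls at value 3.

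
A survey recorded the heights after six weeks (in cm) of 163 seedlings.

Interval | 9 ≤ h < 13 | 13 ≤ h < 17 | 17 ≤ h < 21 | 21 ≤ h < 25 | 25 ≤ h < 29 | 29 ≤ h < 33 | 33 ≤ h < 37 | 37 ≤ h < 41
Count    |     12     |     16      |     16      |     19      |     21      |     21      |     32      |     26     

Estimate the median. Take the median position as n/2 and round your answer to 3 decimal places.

Cumulative frequencies: 12, 28, 44, 63, 84, 105, 137, 163
n = 163; position = n/2 = 81.5.
This falls in the class 25 ≤ h < 29: L = 25, F = 63, f = 21, h = 4.
Median ≈ 25 + ((81.5 − 63) / 21) × 4 = 28.5238

28.524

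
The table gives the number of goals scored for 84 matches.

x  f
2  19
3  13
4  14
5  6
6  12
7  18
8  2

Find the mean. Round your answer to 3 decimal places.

Values: 2, 3, 4, 5, 6, 7, 8
Σfx = 19×2 + 13×3 + 14×4 + 6×5 + 12×6 + 18×7 + 2×8 = 377
n = Σf = 84
Mean = 377 / 84 = 4.4881

4.488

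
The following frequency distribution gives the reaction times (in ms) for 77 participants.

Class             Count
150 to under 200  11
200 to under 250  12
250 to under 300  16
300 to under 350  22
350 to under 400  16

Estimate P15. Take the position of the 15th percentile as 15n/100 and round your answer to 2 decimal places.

Cumulative frequencies: 11, 23, 39, 61, 77
n = 77; position = 15n/100 = 11.55.
This falls in the class 200 to under 250: L = 200, F = 11, f = 12, h = 50.
15th percentile ≈ 200 + ((11.55 − 11) / 12) × 50 = 202.2917

202.29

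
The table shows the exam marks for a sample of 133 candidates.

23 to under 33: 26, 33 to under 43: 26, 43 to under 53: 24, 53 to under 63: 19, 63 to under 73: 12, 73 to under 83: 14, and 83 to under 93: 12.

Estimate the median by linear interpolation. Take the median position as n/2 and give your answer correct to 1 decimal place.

49.0

Cumulative frequencies: 26, 52, 76, 95, 107, 121, 133
n = 133; position = n/2 = 66.5.
This falls in the class 43 to under 53: L = 43, F = 52, f = 24, h = 10.
Median ≈ 43 + ((66.5 − 52) / 24) × 10 = 49.0417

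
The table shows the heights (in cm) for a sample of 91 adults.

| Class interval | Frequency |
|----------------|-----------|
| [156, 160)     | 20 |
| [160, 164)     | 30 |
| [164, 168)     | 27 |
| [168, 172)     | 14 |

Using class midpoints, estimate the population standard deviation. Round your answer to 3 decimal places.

Midpoints: 158, 162, 166, 170
n = 91, Σfm = 14882, mean = 163.5385
Σfm² = 2435212
Σf(m − x̄)² = Σfm² − (Σfm)²/n = 2435212 − 14882²/91 = 1432.6154
Population variance = 1432.6154 / 91 = 15.7430
Standard deviation = √15.7430 = 3.9677

3.968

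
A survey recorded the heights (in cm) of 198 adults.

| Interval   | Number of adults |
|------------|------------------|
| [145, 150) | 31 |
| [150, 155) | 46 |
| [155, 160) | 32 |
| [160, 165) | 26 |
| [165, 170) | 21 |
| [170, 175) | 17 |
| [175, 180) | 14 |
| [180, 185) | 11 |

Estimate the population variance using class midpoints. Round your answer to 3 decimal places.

Midpoints: 147.5, 152.5, 157.5, 162.5, 167.5, 172.5, 177.5, 182.5
n = 198, Σfm = 31795, mean = 160.5808
Σfm² = 5127087.5
Σf(m − x̄)² = Σfm² − (Σfm)²/n = 5127087.5 − 31795²/198 = 21420.7071
Population variance = 21420.7071 / 198 = 108.1854

108.185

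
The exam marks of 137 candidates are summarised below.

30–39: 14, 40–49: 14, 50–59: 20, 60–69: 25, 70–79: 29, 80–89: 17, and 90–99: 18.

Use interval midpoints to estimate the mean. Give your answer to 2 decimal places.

Midpoints: 34.5, 44.5, 54.5, 64.5, 74.5, 84.5, 94.5
Σfm = 14×34.5 + 14×44.5 + 20×54.5 + 25×64.5 + 29×74.5 + 17×84.5 + 18×94.5 = 9106.5
n = Σf = 137
Mean = 9106.5 / 137 = 66.4708

66.47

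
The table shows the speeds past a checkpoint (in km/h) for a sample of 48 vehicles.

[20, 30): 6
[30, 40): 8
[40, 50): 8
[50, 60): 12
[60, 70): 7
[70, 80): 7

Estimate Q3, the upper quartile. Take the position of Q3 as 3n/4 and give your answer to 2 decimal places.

Cumulative frequencies: 6, 14, 22, 34, 41, 48
n = 48; position = 3n/4 = 36.
This falls in the class [60, 70): L = 60, F = 34, f = 7, h = 10.
Upper quartile ≈ 60 + ((36 − 34) / 7) × 10 = 62.8571

62.86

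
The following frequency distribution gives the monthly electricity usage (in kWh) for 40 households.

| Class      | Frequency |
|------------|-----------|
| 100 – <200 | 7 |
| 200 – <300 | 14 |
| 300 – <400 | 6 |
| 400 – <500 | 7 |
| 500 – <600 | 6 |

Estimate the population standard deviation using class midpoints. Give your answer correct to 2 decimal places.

Midpoints: 150, 250, 350, 450, 550
n = 40, Σfm = 13100, mean = 327.5000
Σfm² = 5000000
Σf(m − x̄)² = Σfm² − (Σfm)²/n = 5000000 − 13100²/40 = 709750.0000
Population variance = 709750.0000 / 40 = 17743.7500
Standard deviation = √17743.7500 = 133.2057

133.21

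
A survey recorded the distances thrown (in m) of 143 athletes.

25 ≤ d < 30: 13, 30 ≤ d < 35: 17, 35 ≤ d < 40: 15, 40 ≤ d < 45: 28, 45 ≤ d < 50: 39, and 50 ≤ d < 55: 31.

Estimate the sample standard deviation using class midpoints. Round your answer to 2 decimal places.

Midpoints: 27.5, 32.5, 37.5, 42.5, 47.5, 52.5
n = 143, Σfm = 6142.5, mean = 42.9545
Σfm² = 272893.75
Σf(m − x̄)² = Σfm² − (Σfm)²/n = 272893.75 − 6142.5²/143 = 9045.4545
Sample variance = 9045.4545 / 142 = 63.7004
Standard deviation = √63.7004 = 7.9813

7.98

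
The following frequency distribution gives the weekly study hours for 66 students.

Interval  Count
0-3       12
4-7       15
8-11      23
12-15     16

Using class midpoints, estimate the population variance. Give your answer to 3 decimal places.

Midpoints: 1.5, 5.5, 9.5, 13.5
n = 66, Σfm = 535, mean = 8.1061
Σfm² = 5472.5
Σf(m − x̄)² = Σfm² − (Σfm)²/n = 5472.5 − 535²/66 = 1135.7576
Population variance = 1135.7576 / 66 = 17.2084

17.208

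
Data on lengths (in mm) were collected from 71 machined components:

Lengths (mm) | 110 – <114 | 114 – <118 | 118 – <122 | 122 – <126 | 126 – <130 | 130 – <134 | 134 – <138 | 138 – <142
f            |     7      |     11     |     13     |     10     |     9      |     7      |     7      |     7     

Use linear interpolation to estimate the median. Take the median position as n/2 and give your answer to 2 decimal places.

123.80

Cumulative frequencies: 7, 18, 31, 41, 50, 57, 64, 71
n = 71; position = n/2 = 35.5.
This falls in the class 122 – <126: L = 122, F = 31, f = 10, h = 4.
Median ≈ 122 + ((35.5 − 31) / 10) × 4 = 123.8000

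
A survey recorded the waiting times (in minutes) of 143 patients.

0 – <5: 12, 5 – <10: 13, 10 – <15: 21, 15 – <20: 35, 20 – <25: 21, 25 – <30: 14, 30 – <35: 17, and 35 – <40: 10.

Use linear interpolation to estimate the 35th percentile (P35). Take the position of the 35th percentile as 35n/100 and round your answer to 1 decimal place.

15.6

Cumulative frequencies: 12, 25, 46, 81, 102, 116, 133, 143
n = 143; position = 35n/100 = 50.05.
This falls in the class 15 – <20: L = 15, F = 46, f = 35, h = 5.
35th percentile ≈ 15 + ((50.05 − 46) / 35) × 5 = 15.5786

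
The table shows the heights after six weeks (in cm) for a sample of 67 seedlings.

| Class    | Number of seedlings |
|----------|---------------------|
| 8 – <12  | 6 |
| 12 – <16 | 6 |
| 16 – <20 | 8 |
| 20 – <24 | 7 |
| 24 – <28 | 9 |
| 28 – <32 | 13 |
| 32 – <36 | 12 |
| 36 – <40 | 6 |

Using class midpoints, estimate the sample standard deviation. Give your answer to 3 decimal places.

Midpoints: 10, 14, 18, 22, 26, 30, 34, 38
n = 67, Σfm = 1702, mean = 25.4030
Σfm² = 48076
Σf(m − x̄)² = Σfm² − (Σfm)²/n = 48076 − 1702²/67 = 4840.1194
Sample variance = 4840.1194 / 66 = 73.3351
Standard deviation = √73.3351 = 8.5636

8.564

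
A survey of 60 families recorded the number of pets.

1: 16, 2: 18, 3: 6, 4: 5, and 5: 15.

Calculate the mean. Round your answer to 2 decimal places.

2.75

Values: 1, 2, 3, 4, 5
Σfx = 16×1 + 18×2 + 6×3 + 5×4 + 15×5 = 165
n = Σf = 60
Mean = 165 / 60 = 2.7500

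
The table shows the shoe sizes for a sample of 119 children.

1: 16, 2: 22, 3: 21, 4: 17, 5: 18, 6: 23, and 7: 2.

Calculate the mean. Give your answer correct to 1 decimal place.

Values: 1, 2, 3, 4, 5, 6, 7
Σfx = 16×1 + 22×2 + 21×3 + 17×4 + 18×5 + 23×6 + 2×7 = 433
n = Σf = 119
Mean = 433 / 119 = 3.6387

3.6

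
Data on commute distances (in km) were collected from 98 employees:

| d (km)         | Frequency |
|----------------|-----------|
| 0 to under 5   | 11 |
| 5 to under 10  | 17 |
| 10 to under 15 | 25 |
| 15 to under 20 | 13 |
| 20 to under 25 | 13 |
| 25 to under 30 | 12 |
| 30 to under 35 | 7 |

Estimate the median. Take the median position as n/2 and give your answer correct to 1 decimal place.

14.2

Cumulative frequencies: 11, 28, 53, 66, 79, 91, 98
n = 98; position = n/2 = 49.
This falls in the class 10 to under 15: L = 10, F = 28, f = 25, h = 5.
Median ≈ 10 + ((49 − 28) / 25) × 5 = 14.2000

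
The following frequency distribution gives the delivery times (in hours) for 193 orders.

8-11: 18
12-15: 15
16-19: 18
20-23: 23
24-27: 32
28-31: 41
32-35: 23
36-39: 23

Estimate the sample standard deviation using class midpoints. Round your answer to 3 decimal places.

Midpoints: 9.5, 13.5, 17.5, 21.5, 25.5, 29.5, 33.5, 37.5
n = 193, Σfm = 4841.5, mean = 25.0855
Σfm² = 135146.25
Σf(m − x̄)² = Σfm² − (Σfm)²/n = 135146.25 − 4841.5²/193 = 13694.8394
Sample variance = 13694.8394 / 192 = 71.3273
Standard deviation = √71.3273 = 8.4455

8.446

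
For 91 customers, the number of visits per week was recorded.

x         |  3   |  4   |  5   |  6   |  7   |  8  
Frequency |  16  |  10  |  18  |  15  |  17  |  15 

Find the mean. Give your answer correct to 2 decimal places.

5.57

Values: 3, 4, 5, 6, 7, 8
Σfx = 16×3 + 10×4 + 18×5 + 15×6 + 17×7 + 15×8 = 507
n = Σf = 91
Mean = 507 / 91 = 5.5714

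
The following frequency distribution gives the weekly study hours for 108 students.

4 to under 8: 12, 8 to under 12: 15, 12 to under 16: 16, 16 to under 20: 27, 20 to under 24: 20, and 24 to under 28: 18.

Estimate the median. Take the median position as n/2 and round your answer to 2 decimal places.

17.63

Cumulative frequencies: 12, 27, 43, 70, 90, 108
n = 108; position = n/2 = 54.
This falls in the class 16 to under 20: L = 16, F = 43, f = 27, h = 4.
Median ≈ 16 + ((54 − 43) / 27) × 4 = 17.6296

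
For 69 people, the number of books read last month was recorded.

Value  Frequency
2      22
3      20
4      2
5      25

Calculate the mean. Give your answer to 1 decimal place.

Values: 2, 3, 4, 5
Σfx = 22×2 + 20×3 + 2×4 + 25×5 = 237
n = Σf = 69
Mean = 237 / 69 = 3.4348

3.4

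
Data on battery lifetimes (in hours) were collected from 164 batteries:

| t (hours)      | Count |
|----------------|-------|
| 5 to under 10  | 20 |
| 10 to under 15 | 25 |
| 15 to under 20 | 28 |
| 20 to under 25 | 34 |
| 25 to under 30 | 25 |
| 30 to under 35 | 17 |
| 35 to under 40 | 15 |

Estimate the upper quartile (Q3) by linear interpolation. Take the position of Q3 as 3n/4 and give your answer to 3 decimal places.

28.200

Cumulative frequencies: 20, 45, 73, 107, 132, 149, 164
n = 164; position = 3n/4 = 123.
This falls in the class 25 to under 30: L = 25, F = 107, f = 25, h = 5.
Upper quartile ≈ 25 + ((123 − 107) / 25) × 5 = 28.2000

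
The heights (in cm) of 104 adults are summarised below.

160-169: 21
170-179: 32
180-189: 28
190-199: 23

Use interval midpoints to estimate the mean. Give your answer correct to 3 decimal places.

Midpoints: 164.5, 174.5, 184.5, 194.5
Σfm = 21×164.5 + 32×174.5 + 28×184.5 + 23×194.5 = 18678
n = Σf = 104
Mean = 18678 / 104 = 179.5962

179.596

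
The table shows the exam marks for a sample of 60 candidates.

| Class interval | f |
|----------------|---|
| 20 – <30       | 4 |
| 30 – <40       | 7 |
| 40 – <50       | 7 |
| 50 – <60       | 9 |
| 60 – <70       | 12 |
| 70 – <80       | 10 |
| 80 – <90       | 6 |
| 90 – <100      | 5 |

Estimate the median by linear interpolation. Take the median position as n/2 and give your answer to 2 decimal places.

Cumulative frequencies: 4, 11, 18, 27, 39, 49, 55, 60
n = 60; position = n/2 = 30.
This falls in the class 60 – <70: L = 60, F = 27, f = 12, h = 10.
Median ≈ 60 + ((30 − 27) / 12) × 10 = 62.5000

62.50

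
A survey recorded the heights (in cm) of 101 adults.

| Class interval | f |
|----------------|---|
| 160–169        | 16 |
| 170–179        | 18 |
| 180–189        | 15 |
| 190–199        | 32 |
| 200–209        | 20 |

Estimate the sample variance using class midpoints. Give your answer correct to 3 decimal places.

Midpoints: 164.5, 174.5, 184.5, 194.5, 204.5
n = 101, Σfm = 18854.5, mean = 186.6782
Σfm² = 3538645.25
Σf(m − x̄)² = Σfm² − (Σfm)²/n = 3538645.25 − 18854.5²/101 = 18920.7921
Sample variance = 18920.7921 / 100 = 189.2079

189.208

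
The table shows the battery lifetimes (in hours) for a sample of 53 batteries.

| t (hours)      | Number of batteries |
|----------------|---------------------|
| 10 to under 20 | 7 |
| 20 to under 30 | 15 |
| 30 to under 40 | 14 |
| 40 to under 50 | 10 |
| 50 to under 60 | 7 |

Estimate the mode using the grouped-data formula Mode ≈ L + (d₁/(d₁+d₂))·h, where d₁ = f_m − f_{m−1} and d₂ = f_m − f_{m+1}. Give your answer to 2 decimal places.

Modal class: 20 to under 30 (highest frequency 15).
d₁ = 15 − 7 = 8, d₂ = 15 − 14 = 1
Mode ≈ 20 + (8/(8+1)) × 10 = 20 + 8.8889 = 28.8889

28.89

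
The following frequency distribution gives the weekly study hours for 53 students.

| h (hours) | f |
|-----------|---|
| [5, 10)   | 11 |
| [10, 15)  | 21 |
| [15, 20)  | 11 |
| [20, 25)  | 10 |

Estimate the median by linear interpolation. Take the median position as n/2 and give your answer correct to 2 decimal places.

Cumulative frequencies: 11, 32, 43, 53
n = 53; position = n/2 = 26.5.
This falls in the class [10, 15): L = 10, F = 11, f = 21, h = 5.
Median ≈ 10 + ((26.5 − 11) / 21) × 5 = 13.6905

13.69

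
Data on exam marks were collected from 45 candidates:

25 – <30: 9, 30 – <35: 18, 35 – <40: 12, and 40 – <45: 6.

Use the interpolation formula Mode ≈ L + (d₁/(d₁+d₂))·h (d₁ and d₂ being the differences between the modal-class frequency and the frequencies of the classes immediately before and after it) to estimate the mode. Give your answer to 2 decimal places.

Modal class: 30 – <35 (highest frequency 18).
d₁ = 18 − 9 = 9, d₂ = 18 − 12 = 6
Mode ≈ 30 + (9/(9+6)) × 5 = 30 + 3.0000 = 33.0000

33.00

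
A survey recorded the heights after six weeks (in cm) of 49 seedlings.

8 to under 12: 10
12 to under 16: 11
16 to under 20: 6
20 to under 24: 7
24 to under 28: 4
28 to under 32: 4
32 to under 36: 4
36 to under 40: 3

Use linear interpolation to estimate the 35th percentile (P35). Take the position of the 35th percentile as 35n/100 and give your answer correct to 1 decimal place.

14.6

Cumulative frequencies: 10, 21, 27, 34, 38, 42, 46, 49
n = 49; position = 35n/100 = 17.15.
This falls in the class 12 to under 16: L = 12, F = 10, f = 11, h = 4.
35th percentile ≈ 12 + ((17.15 − 10) / 11) × 4 = 14.6000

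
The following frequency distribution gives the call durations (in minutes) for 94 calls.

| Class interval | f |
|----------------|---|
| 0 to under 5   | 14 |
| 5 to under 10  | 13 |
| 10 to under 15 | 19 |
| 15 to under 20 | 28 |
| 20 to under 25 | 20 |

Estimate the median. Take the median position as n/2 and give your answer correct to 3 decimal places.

15.179

Cumulative frequencies: 14, 27, 46, 74, 94
n = 94; position = n/2 = 47.
This falls in the class 15 to under 20: L = 15, F = 46, f = 28, h = 5.
Median ≈ 15 + ((47 − 46) / 28) × 5 = 15.1786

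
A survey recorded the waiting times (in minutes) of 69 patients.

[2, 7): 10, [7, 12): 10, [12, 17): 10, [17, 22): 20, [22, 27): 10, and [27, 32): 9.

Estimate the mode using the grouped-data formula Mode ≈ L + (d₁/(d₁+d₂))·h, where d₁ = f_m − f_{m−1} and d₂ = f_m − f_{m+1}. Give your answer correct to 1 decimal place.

Modal class: [17, 22) (highest frequency 20).
d₁ = 20 − 10 = 10, d₂ = 20 − 10 = 10
Mode ≈ 17 + (10/(10+10)) × 5 = 17 + 2.5000 = 19.5000

19.5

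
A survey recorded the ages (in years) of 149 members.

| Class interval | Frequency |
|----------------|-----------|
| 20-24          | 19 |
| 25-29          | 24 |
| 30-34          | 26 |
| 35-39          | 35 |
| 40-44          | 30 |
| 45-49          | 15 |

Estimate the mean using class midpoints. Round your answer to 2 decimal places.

34.62

Midpoints: 22, 27, 32, 37, 42, 47
Σfm = 19×22 + 24×27 + 26×32 + 35×37 + 30×42 + 15×47 = 5158
n = Σf = 149
Mean = 5158 / 149 = 34.6174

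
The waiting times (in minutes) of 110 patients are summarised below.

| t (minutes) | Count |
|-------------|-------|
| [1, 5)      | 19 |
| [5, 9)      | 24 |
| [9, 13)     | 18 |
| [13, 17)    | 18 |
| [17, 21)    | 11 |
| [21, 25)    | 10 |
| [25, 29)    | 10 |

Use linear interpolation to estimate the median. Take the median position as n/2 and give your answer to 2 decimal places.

11.67

Cumulative frequencies: 19, 43, 61, 79, 90, 100, 110
n = 110; position = n/2 = 55.
This falls in the class [9, 13): L = 9, F = 43, f = 18, h = 4.
Median ≈ 9 + ((55 − 43) / 18) × 4 = 11.6667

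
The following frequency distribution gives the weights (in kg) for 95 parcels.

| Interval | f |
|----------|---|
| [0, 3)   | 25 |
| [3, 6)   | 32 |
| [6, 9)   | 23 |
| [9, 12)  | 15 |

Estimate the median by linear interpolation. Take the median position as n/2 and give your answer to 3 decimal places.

Cumulative frequencies: 25, 57, 80, 95
n = 95; position = n/2 = 47.5.
This falls in the class [3, 6): L = 3, F = 25, f = 32, h = 3.
Median ≈ 3 + ((47.5 − 25) / 32) × 3 = 5.1094

5.109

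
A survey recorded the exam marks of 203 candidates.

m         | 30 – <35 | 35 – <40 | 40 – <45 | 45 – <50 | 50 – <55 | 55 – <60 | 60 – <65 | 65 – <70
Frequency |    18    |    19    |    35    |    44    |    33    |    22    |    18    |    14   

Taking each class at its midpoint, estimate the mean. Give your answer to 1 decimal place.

Midpoints: 32.5, 37.5, 42.5, 47.5, 52.5, 57.5, 62.5, 67.5
Σfm = 18×32.5 + 19×37.5 + 35×42.5 + 44×47.5 + 33×52.5 + 22×57.5 + 18×62.5 + 14×67.5 = 9942.5
n = Σf = 203
Mean = 9942.5 / 203 = 48.9778

49.0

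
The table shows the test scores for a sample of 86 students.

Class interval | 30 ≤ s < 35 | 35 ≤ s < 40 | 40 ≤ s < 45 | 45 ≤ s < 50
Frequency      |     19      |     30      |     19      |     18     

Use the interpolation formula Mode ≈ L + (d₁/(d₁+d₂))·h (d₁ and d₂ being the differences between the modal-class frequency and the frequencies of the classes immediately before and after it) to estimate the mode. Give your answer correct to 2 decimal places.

Modal class: 35 ≤ s < 40 (highest frequency 30).
d₁ = 30 − 19 = 11, d₂ = 30 − 19 = 11
Mode ≈ 35 + (11/(11+11)) × 5 = 35 + 2.5000 = 37.5000

37.50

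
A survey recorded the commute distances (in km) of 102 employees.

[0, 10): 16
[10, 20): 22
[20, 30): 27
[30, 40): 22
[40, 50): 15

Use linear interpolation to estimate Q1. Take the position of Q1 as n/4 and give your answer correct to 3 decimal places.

Cumulative frequencies: 16, 38, 65, 87, 102
n = 102; position = n/4 = 25.5.
This falls in the class [10, 20): L = 10, F = 16, f = 22, h = 10.
Lower quartile ≈ 10 + ((25.5 − 16) / 22) × 10 = 14.3182

14.318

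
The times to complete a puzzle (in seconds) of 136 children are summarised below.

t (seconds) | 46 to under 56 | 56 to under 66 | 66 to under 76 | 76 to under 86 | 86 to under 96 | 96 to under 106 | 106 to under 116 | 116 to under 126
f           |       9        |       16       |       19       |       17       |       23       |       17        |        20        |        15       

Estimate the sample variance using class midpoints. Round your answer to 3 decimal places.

446.618

Midpoints: 51, 61, 71, 81, 91, 101, 111, 121
n = 136, Σfm = 12006, mean = 88.2794
Σfm² = 1120176
Σf(m − x̄)² = Σfm² − (Σfm)²/n = 1120176 − 12006²/136 = 60293.3824
Sample variance = 60293.3824 / 135 = 446.6176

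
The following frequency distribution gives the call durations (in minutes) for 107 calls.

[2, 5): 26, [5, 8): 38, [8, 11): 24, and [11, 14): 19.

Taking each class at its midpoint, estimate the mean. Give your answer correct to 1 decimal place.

Midpoints: 3.5, 6.5, 9.5, 12.5
Σfm = 26×3.5 + 38×6.5 + 24×9.5 + 19×12.5 = 803.5
n = Σf = 107
Mean = 803.5 / 107 = 7.5093

7.5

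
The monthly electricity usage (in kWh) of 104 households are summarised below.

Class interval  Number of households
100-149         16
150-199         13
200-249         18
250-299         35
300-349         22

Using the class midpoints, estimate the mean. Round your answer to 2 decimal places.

Midpoints: 124.5, 174.5, 224.5, 274.5, 324.5
Σfm = 16×124.5 + 13×174.5 + 18×224.5 + 35×274.5 + 22×324.5 = 25048
n = Σf = 104
Mean = 25048 / 104 = 240.8462

240.85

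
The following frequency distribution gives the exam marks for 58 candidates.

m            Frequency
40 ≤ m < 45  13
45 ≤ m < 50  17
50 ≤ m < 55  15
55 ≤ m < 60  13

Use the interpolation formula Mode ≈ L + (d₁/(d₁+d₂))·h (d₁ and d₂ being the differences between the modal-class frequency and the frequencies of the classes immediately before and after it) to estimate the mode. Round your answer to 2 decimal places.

48.33

Modal class: 45 ≤ m < 50 (highest frequency 17).
d₁ = 17 − 13 = 4, d₂ = 17 − 15 = 2
Mode ≈ 45 + (4/(4+2)) × 5 = 45 + 3.3333 = 48.3333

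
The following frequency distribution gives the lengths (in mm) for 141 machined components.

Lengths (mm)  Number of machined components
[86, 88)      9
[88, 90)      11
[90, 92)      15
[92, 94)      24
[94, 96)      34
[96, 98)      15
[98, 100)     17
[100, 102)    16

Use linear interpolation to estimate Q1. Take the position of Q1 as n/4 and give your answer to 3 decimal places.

92.021

Cumulative frequencies: 9, 20, 35, 59, 93, 108, 125, 141
n = 141; position = n/4 = 35.25.
This falls in the class [92, 94): L = 92, F = 35, f = 24, h = 2.
Lower quartile ≈ 92 + ((35.25 − 35) / 24) × 2 = 92.0208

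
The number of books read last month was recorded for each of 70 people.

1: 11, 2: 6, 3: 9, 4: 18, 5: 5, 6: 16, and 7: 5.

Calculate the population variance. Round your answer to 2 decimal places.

Values: 1, 2, 3, 4, 5, 6, 7
n = 70, Σfx = 278, mean = 3.9714
Σfx² = 1350
Σf(x − x̄)² = Σfx² − (Σfx)²/n = 1350 − 278²/70 = 245.9429
Population variance = 245.9429 / 70 = 3.5135

3.51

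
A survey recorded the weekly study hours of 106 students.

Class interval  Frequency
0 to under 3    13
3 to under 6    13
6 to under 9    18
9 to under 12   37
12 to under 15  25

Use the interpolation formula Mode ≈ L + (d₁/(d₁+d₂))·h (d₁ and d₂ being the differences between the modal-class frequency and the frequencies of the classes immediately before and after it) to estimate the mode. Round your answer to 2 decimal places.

Modal class: 9 to under 12 (highest frequency 37).
d₁ = 37 − 18 = 19, d₂ = 37 − 25 = 12
Mode ≈ 9 + (19/(19+12)) × 3 = 9 + 1.8387 = 10.8387

10.84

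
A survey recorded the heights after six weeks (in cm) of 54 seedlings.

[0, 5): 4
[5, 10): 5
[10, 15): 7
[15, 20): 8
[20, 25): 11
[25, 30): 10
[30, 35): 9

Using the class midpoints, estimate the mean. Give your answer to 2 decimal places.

20.19

Midpoints: 2.5, 7.5, 12.5, 17.5, 22.5, 27.5, 32.5
Σfm = 4×2.5 + 5×7.5 + 7×12.5 + 8×17.5 + 11×22.5 + 10×27.5 + 9×32.5 = 1090
n = Σf = 54
Mean = 1090 / 54 = 20.1852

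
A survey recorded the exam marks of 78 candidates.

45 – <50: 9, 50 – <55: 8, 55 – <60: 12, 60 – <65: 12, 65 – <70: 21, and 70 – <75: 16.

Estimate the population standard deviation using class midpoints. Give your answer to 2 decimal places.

Midpoints: 47.5, 52.5, 57.5, 62.5, 67.5, 72.5
n = 78, Σfm = 4865, mean = 62.3718
Σfm² = 308687.5
Σf(m − x̄)² = Σfm² − (Σfm)²/n = 308687.5 − 4865²/78 = 5248.7179
Population variance = 5248.7179 / 78 = 67.2913
Standard deviation = √67.2913 = 8.2031

8.20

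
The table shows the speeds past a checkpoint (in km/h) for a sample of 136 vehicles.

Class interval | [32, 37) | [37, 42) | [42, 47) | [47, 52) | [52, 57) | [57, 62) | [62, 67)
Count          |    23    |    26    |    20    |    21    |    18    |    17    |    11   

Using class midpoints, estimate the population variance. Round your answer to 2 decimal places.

Midpoints: 34.5, 39.5, 44.5, 49.5, 54.5, 59.5, 64.5
n = 136, Σfm = 6452, mean = 47.4412
Σfm² = 318414
Σf(m − x̄)² = Σfm² − (Σfm)²/n = 318414 − 6452²/136 = 12323.5294
Population variance = 12323.5294 / 136 = 90.6142

90.61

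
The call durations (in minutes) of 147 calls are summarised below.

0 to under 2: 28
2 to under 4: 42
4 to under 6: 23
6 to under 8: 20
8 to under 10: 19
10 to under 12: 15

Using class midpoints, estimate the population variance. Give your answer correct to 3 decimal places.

Midpoints: 1, 3, 5, 7, 9, 11
n = 147, Σfm = 745, mean = 5.0680
Σfm² = 5315
Σf(m − x̄)² = Σfm² − (Σfm)²/n = 5315 − 745²/147 = 1539.3197
Population variance = 1539.3197 / 147 = 10.4716

10.472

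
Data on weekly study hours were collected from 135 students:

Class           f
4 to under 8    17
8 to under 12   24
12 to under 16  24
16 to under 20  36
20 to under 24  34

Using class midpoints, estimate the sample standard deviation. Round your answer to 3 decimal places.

Midpoints: 6, 10, 14, 18, 22
n = 135, Σfm = 2074, mean = 15.3630
Σfm² = 35836
Σf(m − x̄)² = Σfm² − (Σfm)²/n = 35836 − 2074²/135 = 3973.2148
Sample variance = 3973.2148 / 134 = 29.6509
Standard deviation = √29.6509 = 5.4453

5.445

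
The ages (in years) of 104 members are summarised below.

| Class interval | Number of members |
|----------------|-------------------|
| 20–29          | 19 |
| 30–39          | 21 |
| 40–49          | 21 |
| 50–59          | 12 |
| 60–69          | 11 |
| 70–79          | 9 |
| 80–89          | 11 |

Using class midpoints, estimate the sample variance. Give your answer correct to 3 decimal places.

378.305

Midpoints: 24.5, 34.5, 44.5, 54.5, 64.5, 74.5, 84.5
n = 104, Σfm = 5088, mean = 48.9231
Σfm² = 287886
Σf(m − x̄)² = Σfm² − (Σfm)²/n = 287886 − 5088²/104 = 38965.3846
Sample variance = 38965.3846 / 103 = 378.3047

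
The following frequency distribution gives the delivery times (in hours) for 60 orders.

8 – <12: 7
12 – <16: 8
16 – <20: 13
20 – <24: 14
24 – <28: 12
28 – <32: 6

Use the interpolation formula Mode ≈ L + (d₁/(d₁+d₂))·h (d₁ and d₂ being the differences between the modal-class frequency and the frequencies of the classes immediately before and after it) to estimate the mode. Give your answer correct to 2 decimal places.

21.33

Modal class: 20 – <24 (highest frequency 14).
d₁ = 14 − 13 = 1, d₂ = 14 − 12 = 2
Mode ≈ 20 + (1/(1+2)) × 4 = 20 + 1.3333 = 21.3333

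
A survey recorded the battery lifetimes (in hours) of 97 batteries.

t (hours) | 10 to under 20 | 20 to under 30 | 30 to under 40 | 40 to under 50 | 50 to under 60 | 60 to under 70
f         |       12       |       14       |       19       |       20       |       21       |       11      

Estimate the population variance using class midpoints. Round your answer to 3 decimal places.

238.665

Midpoints: 15, 25, 35, 45, 55, 65
n = 97, Σfm = 3965, mean = 40.8763
Σfm² = 185225
Σf(m − x̄)² = Σfm² − (Σfm)²/n = 185225 − 3965²/97 = 23150.5155
Population variance = 23150.5155 / 97 = 238.6651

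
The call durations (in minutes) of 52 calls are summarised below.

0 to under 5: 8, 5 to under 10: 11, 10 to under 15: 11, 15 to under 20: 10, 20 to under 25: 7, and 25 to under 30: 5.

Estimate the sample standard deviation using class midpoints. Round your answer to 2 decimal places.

Midpoints: 2.5, 7.5, 12.5, 17.5, 22.5, 27.5
n = 52, Σfm = 710, mean = 13.6538
Σfm² = 12775
Σf(m − x̄)² = Σfm² − (Σfm)²/n = 12775 − 710²/52 = 3080.7692
Sample variance = 3080.7692 / 51 = 60.4072
Standard deviation = √60.4072 = 7.7722

7.77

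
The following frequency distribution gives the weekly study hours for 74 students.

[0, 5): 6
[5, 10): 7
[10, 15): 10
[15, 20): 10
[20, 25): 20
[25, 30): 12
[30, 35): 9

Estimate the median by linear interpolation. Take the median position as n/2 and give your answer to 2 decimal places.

21.00

Cumulative frequencies: 6, 13, 23, 33, 53, 65, 74
n = 74; position = n/2 = 37.
This falls in the class [20, 25): L = 20, F = 33, f = 20, h = 5.
Median ≈ 20 + ((37 − 33) / 20) × 5 = 21.0000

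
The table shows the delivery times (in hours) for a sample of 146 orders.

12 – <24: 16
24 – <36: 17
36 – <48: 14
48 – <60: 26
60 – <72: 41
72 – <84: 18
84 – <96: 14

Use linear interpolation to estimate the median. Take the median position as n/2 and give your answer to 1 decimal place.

Cumulative frequencies: 16, 33, 47, 73, 114, 132, 146
n = 146; position = n/2 = 73.
This falls in the class 48 – <60: L = 48, F = 47, f = 26, h = 12.
Median ≈ 48 + ((73 − 47) / 26) × 12 = 60.0000

60.0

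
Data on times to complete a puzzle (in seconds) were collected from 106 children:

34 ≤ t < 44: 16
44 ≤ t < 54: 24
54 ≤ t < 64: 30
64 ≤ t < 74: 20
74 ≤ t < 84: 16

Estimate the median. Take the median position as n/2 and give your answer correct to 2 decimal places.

Cumulative frequencies: 16, 40, 70, 90, 106
n = 106; position = n/2 = 53.
This falls in the class 54 ≤ t < 64: L = 54, F = 40, f = 30, h = 10.
Median ≈ 54 + ((53 − 40) / 30) × 10 = 58.3333

58.33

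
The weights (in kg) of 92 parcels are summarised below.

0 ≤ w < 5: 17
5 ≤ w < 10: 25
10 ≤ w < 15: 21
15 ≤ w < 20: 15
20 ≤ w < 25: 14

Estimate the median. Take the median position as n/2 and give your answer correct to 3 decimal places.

10.952

Cumulative frequencies: 17, 42, 63, 78, 92
n = 92; position = n/2 = 46.
This falls in the class 10 ≤ w < 15: L = 10, F = 42, f = 21, h = 5.
Median ≈ 10 + ((46 − 42) / 21) × 5 = 10.9524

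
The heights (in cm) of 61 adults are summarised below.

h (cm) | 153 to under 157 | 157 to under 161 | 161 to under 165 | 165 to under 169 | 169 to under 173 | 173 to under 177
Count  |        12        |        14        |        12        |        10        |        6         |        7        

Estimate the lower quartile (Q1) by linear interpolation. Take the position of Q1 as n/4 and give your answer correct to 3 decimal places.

Cumulative frequencies: 12, 26, 38, 48, 54, 61
n = 61; position = n/4 = 15.25.
This falls in the class 157 to under 161: L = 157, F = 12, f = 14, h = 4.
Lower quartile ≈ 157 + ((15.25 − 12) / 14) × 4 = 157.9286

157.929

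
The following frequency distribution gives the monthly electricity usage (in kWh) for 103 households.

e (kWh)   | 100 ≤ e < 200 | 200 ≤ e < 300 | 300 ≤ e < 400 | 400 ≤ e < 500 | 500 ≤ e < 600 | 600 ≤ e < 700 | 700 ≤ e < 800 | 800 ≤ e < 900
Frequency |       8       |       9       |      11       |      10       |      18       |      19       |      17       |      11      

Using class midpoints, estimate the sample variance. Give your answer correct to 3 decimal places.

Midpoints: 150, 250, 350, 450, 550, 650, 750, 850
n = 103, Σfm = 56150, mean = 545.1456
Σfm² = 35097500
Σf(m − x̄)² = Σfm² − (Σfm)²/n = 35097500 − 56150²/103 = 4487572.8155
Sample variance = 4487572.8155 / 102 = 43995.8119

43995.812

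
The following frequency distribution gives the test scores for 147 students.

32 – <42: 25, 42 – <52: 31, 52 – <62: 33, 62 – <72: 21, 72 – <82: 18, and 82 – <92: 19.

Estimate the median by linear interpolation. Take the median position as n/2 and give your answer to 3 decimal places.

57.303

Cumulative frequencies: 25, 56, 89, 110, 128, 147
n = 147; position = n/2 = 73.5.
This falls in the class 52 – <62: L = 52, F = 56, f = 33, h = 10.
Median ≈ 52 + ((73.5 − 56) / 33) × 10 = 57.3030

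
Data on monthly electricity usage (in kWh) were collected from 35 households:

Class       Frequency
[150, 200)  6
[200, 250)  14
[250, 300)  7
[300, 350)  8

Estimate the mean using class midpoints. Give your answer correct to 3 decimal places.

Midpoints: 175, 225, 275, 325
Σfm = 6×175 + 14×225 + 7×275 + 8×325 = 8725
n = Σf = 35
Mean = 8725 / 35 = 249.2857

249.286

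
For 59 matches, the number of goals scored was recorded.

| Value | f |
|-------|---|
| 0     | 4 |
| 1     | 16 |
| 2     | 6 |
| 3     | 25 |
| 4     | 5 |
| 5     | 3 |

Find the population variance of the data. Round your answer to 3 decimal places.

Values: 0, 1, 2, 3, 4, 5
n = 59, Σfx = 138, mean = 2.3390
Σfx² = 420
Σf(x − x̄)² = Σfx² − (Σfx)²/n = 420 − 138²/59 = 97.2203
Population variance = 97.2203 / 59 = 1.6478

1.648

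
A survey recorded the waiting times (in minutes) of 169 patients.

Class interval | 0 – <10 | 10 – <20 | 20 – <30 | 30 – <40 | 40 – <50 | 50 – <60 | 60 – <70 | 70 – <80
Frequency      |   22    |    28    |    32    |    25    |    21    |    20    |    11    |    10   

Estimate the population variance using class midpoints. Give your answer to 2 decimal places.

413.98

Midpoints: 5, 15, 25, 35, 45, 55, 65, 75
n = 169, Σfm = 5715, mean = 33.8166
Σfm² = 263225
Σf(m − x̄)² = Σfm² − (Σfm)²/n = 263225 − 5715²/169 = 69963.3136
Population variance = 69963.3136 / 169 = 413.9841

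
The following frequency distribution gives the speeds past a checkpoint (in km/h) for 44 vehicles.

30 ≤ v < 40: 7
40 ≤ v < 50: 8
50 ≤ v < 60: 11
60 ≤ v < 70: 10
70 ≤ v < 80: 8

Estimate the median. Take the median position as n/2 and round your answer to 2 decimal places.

Cumulative frequencies: 7, 15, 26, 36, 44
n = 44; position = n/2 = 22.
This falls in the class 50 ≤ v < 60: L = 50, F = 15, f = 11, h = 10.
Median ≈ 50 + ((22 − 15) / 11) × 10 = 56.3636

56.36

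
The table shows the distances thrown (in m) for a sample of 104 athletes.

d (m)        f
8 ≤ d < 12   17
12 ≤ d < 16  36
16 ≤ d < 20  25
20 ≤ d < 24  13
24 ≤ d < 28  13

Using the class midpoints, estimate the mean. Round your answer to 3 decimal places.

Midpoints: 10, 14, 18, 22, 26
Σfm = 17×10 + 36×14 + 25×18 + 13×22 + 13×26 = 1748
n = Σf = 104
Mean = 1748 / 104 = 16.8077

16.808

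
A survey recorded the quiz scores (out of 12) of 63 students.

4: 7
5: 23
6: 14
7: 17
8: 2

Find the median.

Cumulative frequencies: 7, 30, 44, 61, 63
n = 63, so the median is the value in position (n+1)/2 = 32.
Position 32 falls at value 6.

6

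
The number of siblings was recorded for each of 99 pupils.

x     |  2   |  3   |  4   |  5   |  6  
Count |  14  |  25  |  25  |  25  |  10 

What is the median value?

4

Cumulative frequencies: 14, 39, 64, 89, 99
n = 99, so the median is the value in position (n+1)/2 = 50.
Position 50 falls at value 4.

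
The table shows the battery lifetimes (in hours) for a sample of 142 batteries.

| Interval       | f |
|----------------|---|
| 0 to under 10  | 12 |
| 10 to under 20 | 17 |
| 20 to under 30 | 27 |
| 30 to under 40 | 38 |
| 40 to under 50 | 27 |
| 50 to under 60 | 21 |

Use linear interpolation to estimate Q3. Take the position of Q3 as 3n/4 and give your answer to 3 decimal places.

44.630

Cumulative frequencies: 12, 29, 56, 94, 121, 142
n = 142; position = 3n/4 = 106.5.
This falls in the class 40 to under 50: L = 40, F = 94, f = 27, h = 10.
Upper quartile ≈ 40 + ((106.5 − 94) / 27) × 10 = 44.6296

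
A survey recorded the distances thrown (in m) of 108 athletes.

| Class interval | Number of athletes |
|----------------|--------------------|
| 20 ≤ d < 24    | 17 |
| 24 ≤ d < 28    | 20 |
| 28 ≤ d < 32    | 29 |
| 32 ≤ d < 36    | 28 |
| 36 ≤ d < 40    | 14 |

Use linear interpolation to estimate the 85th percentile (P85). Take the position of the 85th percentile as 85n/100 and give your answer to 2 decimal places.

35.69

Cumulative frequencies: 17, 37, 66, 94, 108
n = 108; position = 85n/100 = 91.8.
This falls in the class 32 ≤ d < 36: L = 32, F = 66, f = 28, h = 4.
85th percentile ≈ 32 + ((91.8 − 66) / 28) × 4 = 35.6857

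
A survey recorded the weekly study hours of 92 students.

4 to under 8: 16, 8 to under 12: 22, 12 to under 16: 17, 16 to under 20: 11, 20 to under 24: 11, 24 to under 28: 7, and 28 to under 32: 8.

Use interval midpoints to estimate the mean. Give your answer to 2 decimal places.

15.39

Midpoints: 6, 10, 14, 18, 22, 26, 30
Σfm = 16×6 + 22×10 + 17×14 + 11×18 + 11×22 + 7×26 + 8×30 = 1416
n = Σf = 92
Mean = 1416 / 92 = 15.3913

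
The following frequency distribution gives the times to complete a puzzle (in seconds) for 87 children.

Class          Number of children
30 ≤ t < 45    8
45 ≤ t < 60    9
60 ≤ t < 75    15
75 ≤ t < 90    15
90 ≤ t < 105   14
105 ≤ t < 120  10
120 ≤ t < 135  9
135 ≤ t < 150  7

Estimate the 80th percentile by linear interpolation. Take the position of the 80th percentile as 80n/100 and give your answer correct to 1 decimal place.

Cumulative frequencies: 8, 17, 32, 47, 61, 71, 80, 87
n = 87; position = 80n/100 = 69.6.
This falls in the class 105 ≤ t < 120: L = 105, F = 61, f = 10, h = 15.
80th percentile ≈ 105 + ((69.6 − 61) / 10) × 15 = 117.9000

117.9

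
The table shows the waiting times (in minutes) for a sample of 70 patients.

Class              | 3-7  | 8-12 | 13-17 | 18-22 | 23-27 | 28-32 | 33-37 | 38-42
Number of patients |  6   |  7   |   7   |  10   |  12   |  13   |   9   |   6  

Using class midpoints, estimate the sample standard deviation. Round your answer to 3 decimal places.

Midpoints: 5, 10, 15, 20, 25, 30, 35, 40
n = 70, Σfm = 1650, mean = 23.5714
Σfm² = 46250
Σf(m − x̄)² = Σfm² − (Σfm)²/n = 46250 − 1650²/70 = 7357.1429
Sample variance = 7357.1429 / 69 = 106.6253
Standard deviation = √106.6253 = 10.3260

10.326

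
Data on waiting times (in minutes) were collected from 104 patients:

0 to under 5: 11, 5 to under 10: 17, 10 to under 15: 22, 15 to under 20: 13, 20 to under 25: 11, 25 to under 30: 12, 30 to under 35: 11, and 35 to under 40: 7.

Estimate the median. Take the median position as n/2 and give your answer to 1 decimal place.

15.8

Cumulative frequencies: 11, 28, 50, 63, 74, 86, 97, 104
n = 104; position = n/2 = 52.
This falls in the class 15 to under 20: L = 15, F = 50, f = 13, h = 5.
Median ≈ 15 + ((52 − 50) / 13) × 5 = 15.7692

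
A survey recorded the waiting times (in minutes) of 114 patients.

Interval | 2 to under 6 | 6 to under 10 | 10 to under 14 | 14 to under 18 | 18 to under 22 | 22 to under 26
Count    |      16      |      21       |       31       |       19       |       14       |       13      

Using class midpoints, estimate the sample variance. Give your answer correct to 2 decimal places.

37.87

Midpoints: 4, 8, 12, 16, 20, 24
n = 114, Σfm = 1500, mean = 13.1579
Σfm² = 24016
Σf(m − x̄)² = Σfm² − (Σfm)²/n = 24016 − 1500²/114 = 4279.1579
Sample variance = 4279.1579 / 113 = 37.8687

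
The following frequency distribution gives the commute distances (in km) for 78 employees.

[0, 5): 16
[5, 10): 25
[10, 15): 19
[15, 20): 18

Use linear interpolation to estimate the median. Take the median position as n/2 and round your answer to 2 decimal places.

9.60

Cumulative frequencies: 16, 41, 60, 78
n = 78; position = n/2 = 39.
This falls in the class [5, 10): L = 5, F = 16, f = 25, h = 5.
Median ≈ 5 + ((39 − 16) / 25) × 5 = 9.6000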